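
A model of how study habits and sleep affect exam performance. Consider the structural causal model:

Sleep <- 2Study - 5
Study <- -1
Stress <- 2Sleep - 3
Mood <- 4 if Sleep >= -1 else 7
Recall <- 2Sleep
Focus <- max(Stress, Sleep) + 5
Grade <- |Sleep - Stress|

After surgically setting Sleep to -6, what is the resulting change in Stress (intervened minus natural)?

2

The intervention breaks the incoming arrows to Sleep: Sleep <- 2Study - 5 no longer applies, and Sleep = -6.
Stress = 2Sleep - 3  [with Sleep=-6]  = -15
Without intervention: Sleep = 2Study - 5  [with Study=-1]  = -7; Stress = 2Sleep - 3  [with Sleep=-7]  = -17.
Change = -15 − (-17) = 2.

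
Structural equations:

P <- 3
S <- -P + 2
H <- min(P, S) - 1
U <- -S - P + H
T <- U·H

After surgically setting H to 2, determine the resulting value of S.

Under do(H=2), the mechanism H <- min(P, S) - 1 is discarded; H is fixed at 2.
Since S is not a descendant of the intervened variable, it is unaffected.
S = -P + 2  [with P=3]  = -1

-1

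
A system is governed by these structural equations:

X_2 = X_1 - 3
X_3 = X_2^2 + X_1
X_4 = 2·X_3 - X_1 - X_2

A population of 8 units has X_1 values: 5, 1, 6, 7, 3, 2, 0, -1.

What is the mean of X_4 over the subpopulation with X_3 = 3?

4

Observing X_3=3 restricts to units where X_3's equation naturally yields 3: X_1 ∈ {3, 2}. In that subpopulation X_4 = 3, 5, mean 4.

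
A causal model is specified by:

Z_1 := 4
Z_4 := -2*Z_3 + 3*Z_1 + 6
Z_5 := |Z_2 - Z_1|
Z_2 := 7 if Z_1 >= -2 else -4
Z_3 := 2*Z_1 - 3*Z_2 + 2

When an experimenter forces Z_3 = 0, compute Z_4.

The intervention breaks the incoming arrows to Z_3: Z_3 := 2*Z_1 - 3*Z_2 + 2 no longer applies, and Z_3 = 0.
Z_4 = -2*Z_3 + 3*Z_1 + 6  [with Z_3=0, Z_1=4]  = 18

18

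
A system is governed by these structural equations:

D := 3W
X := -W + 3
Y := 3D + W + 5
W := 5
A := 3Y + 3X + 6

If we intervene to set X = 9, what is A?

198

do(X=9) replaces the equation X := -W + 3 with the constant X = 9.
D = 3W  [with W=5]  = 15
Y = 3D + W + 5  [with D=15, W=5]  = 55
A = 3Y + 3X + 6  [with Y=55, X=9]  = 198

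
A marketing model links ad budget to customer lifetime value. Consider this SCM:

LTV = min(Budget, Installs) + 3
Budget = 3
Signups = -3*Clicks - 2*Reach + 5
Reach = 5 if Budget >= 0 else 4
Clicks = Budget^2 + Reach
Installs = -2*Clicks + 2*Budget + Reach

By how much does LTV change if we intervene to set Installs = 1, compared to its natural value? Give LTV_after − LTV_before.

18

Under do(Installs=1), the mechanism Installs = -2*Clicks + 2*Budget + Reach is discarded; Installs is fixed at 1.
LTV = min(Budget, Installs) + 3  [with Budget=3, Installs=1]  = 4
Without intervention: Reach = 5 if Budget >= 0 else 4  [with Budget=3]  = 5; Clicks = Budget^2 + Reach  [with Budget=3, Reach=5]  = 14; Installs = -2*Clicks + 2*Budget + Reach  [with Clicks=14, Budget=3, Reach=5]  = -17; LTV = min(Budget, Installs) + 3  [with Budget=3, Installs=-17]  = -14.
Change = 4 − (-14) = 18.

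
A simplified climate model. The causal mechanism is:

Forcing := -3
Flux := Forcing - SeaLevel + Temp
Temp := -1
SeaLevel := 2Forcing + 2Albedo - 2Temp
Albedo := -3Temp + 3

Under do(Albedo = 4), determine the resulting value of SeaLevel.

4

The intervention breaks the incoming arrows to Albedo: Albedo := -3Temp + 3 no longer applies, and Albedo = 4.
SeaLevel = 2Forcing + 2Albedo - 2Temp  [with Forcing=-3, Albedo=4, Temp=-1]  = 4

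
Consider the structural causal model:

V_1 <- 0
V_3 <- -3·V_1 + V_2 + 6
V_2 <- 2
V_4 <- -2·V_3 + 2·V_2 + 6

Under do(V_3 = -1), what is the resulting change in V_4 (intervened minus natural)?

18

The intervention breaks the incoming arrows to V_3: V_3 <- -3·V_1 + V_2 + 6 no longer applies, and V_3 = -1.
V_4 = -2·V_3 + 2·V_2 + 6  [with V_3=-1, V_2=2]  = 12
Without intervention: V_3 = -3·V_1 + V_2 + 6  [with V_1=0, V_2=2]  = 8; V_4 = -2·V_3 + 2·V_2 + 6  [with V_3=8, V_2=2]  = -6.
Change = 12 − (-6) = 18.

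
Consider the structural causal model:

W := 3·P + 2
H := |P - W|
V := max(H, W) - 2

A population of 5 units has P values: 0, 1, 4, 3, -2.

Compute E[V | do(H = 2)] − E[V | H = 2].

Every unit gets H=2 under the intervention. V values become 0, 3, 12, 9, 0; E[V|do(H=2)] = 4.8.
Conditioning on H=2 selects the 2 unit(s) with P ∈ {0, -2}. Their V values: 0, 0. Mean = 0.
Difference = 4.8 − 0 = 4.8.

4.8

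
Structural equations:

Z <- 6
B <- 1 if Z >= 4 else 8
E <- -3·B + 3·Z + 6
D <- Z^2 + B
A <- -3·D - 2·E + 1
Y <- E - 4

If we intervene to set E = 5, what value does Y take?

The intervention breaks the incoming arrows to E: E <- -3·B + 3·Z + 6 no longer applies, and E = 5.
Y = E - 4  [with E=5]  = 1

1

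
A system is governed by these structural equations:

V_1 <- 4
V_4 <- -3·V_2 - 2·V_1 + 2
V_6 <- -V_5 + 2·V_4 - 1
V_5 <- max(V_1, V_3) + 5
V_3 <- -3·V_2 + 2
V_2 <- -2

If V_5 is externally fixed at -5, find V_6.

The intervention breaks the incoming arrows to V_5: V_5 <- max(V_1, V_3) + 5 no longer applies, and V_5 = -5.
V_4 = -3·V_2 - 2·V_1 + 2  [with V_2=-2, V_1=4]  = 0
V_6 = -V_5 + 2·V_4 - 1  [with V_5=-5, V_4=0]  = 4

4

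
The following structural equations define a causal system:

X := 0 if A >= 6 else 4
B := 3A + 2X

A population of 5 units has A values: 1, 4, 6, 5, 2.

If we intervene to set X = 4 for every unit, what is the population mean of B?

The intervention sets X=4 in all 5 units regardless of A. Recomputing B per unit gives 11, 20, 26, 23, 14; average 18.8.

18.8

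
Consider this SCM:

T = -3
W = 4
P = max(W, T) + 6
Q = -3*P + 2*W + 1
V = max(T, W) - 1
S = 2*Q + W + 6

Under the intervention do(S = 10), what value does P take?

do(S=10) replaces the equation S = 2*Q + W + 6 with the constant S = 10.
P is not downstream of the intervention, so its value is determined by the original equations.
P = max(W, T) + 6  [with W=4, T=-3]  = 10

10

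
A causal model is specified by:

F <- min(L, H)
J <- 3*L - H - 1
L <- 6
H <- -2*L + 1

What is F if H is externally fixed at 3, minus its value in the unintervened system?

Under do(H=3), the mechanism H <- -2*L + 1 is discarded; H is fixed at 3.
F = min(L, H)  [with L=6, H=3]  = 3
Without intervention: H = -2*L + 1  [with L=6]  = -11; F = min(L, H)  [with L=6, H=-11]  = -11.
Change = 3 − (-11) = 14.

14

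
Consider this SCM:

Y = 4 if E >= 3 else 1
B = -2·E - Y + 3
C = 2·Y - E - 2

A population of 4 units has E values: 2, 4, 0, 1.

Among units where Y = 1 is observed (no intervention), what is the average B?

E[B|Y=1] averages over only the 3 units with Y=1 (E = 2, 0, 1): B = -2, 2, 0, mean 0.

0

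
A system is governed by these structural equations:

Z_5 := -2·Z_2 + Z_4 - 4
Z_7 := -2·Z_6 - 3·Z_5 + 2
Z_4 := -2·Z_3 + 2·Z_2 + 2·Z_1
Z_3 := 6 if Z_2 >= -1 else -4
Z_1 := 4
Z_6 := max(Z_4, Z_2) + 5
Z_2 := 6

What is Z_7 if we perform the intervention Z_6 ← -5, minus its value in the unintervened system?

Intervening sets Z_6 = -5 and removes its equation (Z_6 := max(Z_4, Z_2) + 5).
Z_3 = 6 if Z_2 >= -1 else -4  [with Z_2=6]  = 6
Z_4 = -2·Z_3 + 2·Z_2 + 2·Z_1  [with Z_3=6, Z_2=6, Z_1=4]  = 8
Z_5 = -2·Z_2 + Z_4 - 4  [with Z_2=6, Z_4=8]  = -8
Z_7 = -2·Z_6 - 3·Z_5 + 2  [with Z_6=-5, Z_5=-8]  = 36
Without intervention: Z_3 = 6 if Z_2 >= -1 else -4  [with Z_2=6]  = 6; Z_4 = -2·Z_3 + 2·Z_2 + 2·Z_1  [with Z_3=6, Z_2=6, Z_1=4]  = 8; Z_5 = -2·Z_2 + Z_4 - 4  [with Z_2=6, Z_4=8]  = -8; Z_6 = max(Z_4, Z_2) + 5  [with Z_4=8, Z_2=6]  = 13; Z_7 = -2·Z_6 - 3·Z_5 + 2  [with Z_6=13, Z_5=-8]  = 0.
Change = 36 − 0 = 36.

36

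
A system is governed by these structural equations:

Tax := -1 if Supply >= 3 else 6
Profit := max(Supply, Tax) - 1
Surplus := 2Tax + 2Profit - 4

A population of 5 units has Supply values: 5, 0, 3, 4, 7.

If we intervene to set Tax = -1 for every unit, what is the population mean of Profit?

Under do(Tax=-1), Tax's equation is replaced by Tax=-1 for every unit. Per-unit Profit: 4, -1, 2, 3, 6. Mean = 2.8.

2.8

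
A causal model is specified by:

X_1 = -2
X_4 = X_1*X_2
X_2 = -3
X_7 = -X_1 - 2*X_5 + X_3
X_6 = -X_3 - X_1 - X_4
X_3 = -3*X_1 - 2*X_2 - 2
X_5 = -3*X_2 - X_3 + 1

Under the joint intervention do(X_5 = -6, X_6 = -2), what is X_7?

24

Under do(X_5 = -6, X_6 = -2), each intervened variable's structural equation is replaced by its fixed value.
X_3 = -3*X_1 - 2*X_2 - 2  [with X_1=-2, X_2=-3]  = 10
X_7 = -X_1 - 2*X_5 + X_3  [with X_1=-2, X_5=-6, X_3=10]  = 24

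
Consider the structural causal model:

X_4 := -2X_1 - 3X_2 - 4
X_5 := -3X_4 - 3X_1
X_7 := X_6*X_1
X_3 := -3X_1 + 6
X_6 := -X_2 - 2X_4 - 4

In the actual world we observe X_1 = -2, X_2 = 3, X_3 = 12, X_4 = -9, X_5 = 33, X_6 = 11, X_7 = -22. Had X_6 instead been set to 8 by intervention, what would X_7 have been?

-16

Intervening sets X_6 = 8 and removes its equation (X_6 := -X_2 - 2X_4 - 4).
X_7 = X_6*X_1  [with X_6=8, X_1=-2]  = -16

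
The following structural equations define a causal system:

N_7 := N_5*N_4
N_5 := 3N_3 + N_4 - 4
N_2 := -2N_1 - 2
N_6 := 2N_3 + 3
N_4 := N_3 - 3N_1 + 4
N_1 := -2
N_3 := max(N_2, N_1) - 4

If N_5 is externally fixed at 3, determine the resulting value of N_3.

do(N_5=3) replaces the equation N_5 := 3N_3 + N_4 - 4 with the constant N_5 = 3.
N_3 is not downstream of the intervention, so its value is determined by the original equations.
N_2 = -2N_1 - 2  [with N_1=-2]  = 2
N_3 = max(N_2, N_1) - 4  [with N_2=2, N_1=-2]  = -2

-2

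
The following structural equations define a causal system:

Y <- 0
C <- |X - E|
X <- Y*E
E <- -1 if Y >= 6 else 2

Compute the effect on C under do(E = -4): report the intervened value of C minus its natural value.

2

Under do(E=-4), the mechanism E <- -1 if Y >= 6 else 2 is discarded; E is fixed at -4.
X = Y*E  [with Y=0, E=-4]  = 0
C = |X - E|  [with X=0, E=-4]  = 4
Without intervention: E = -1 if Y >= 6 else 2  [with Y=0]  = 2; X = Y*E  [with Y=0, E=2]  = 0; C = |X - E|  [with X=0, E=2]  = 2.
Change = 4 − 2 = 2.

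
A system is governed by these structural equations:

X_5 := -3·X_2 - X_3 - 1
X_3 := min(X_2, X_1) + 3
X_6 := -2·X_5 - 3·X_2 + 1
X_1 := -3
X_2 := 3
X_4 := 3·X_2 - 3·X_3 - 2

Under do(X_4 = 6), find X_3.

0

Under do(X_4=6), the mechanism X_4 := 3·X_2 - 3·X_3 - 2 is discarded; X_4 is fixed at 6.
Since X_3 is not a descendant of the intervened variable, it is unaffected.
X_3 = min(X_2, X_1) + 3  [with X_2=3, X_1=-3]  = 0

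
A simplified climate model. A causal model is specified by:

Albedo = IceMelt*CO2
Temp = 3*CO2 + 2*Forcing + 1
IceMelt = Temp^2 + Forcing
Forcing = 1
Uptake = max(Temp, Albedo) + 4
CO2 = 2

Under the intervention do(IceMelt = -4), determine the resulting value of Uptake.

Under do(IceMelt=-4), the mechanism IceMelt = Temp^2 + Forcing is discarded; IceMelt is fixed at -4.
Temp = 3*CO2 + 2*Forcing + 1  [with CO2=2, Forcing=1]  = 9
Albedo = IceMelt*CO2  [with IceMelt=-4, CO2=2]  = -8
Uptake = max(Temp, Albedo) + 4  [with Temp=9, Albedo=-8]  = 13

13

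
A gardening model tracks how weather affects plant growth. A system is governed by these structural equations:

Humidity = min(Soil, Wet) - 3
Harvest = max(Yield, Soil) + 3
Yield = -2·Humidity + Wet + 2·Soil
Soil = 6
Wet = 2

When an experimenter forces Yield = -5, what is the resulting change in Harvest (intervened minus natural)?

Intervening sets Yield = -5 and removes its equation (Yield = -2·Humidity + Wet + 2·Soil).
Harvest = max(Yield, Soil) + 3  [with Yield=-5, Soil=6]  = 9
Without intervention: Humidity = min(Soil, Wet) - 3  [with Soil=6, Wet=2]  = -1; Yield = -2·Humidity + Wet + 2·Soil  [with Humidity=-1, Wet=2, Soil=6]  = 16; Harvest = max(Yield, Soil) + 3  [with Yield=16, Soil=6]  = 19.
Change = 9 − 19 = -10.

-10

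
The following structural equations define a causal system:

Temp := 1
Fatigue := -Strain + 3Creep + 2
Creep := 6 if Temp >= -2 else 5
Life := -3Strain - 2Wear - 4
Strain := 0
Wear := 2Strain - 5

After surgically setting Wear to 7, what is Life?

Under do(Wear=7), the mechanism Wear := 2Strain - 5 is discarded; Wear is fixed at 7.
Life = -3Strain - 2Wear - 4  [with Strain=0, Wear=7]  = -18

-18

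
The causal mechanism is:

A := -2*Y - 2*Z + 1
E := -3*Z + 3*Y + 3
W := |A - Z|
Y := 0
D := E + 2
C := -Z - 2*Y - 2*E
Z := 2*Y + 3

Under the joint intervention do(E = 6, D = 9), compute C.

The joint intervention fixes E = 6, D = 9, removing each variable's own equation.
Z = 2*Y + 3  [with Y=0]  = 3
C = -Z - 2*Y - 2*E  [with Z=3, Y=0, E=6]  = -15

-15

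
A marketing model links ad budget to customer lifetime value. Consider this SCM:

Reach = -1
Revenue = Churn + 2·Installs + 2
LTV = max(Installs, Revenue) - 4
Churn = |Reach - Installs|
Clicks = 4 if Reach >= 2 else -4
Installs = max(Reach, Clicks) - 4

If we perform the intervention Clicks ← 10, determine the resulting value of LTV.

17

Under do(Clicks=10), the mechanism Clicks = 4 if Reach >= 2 else -4 is discarded; Clicks is fixed at 10.
Installs = max(Reach, Clicks) - 4  [with Reach=-1, Clicks=10]  = 6
Churn = |Reach - Installs|  [with Reach=-1, Installs=6]  = 7
Revenue = Churn + 2·Installs + 2  [with Churn=7, Installs=6]  = 21
LTV = max(Installs, Revenue) - 4  [with Installs=6, Revenue=21]  = 17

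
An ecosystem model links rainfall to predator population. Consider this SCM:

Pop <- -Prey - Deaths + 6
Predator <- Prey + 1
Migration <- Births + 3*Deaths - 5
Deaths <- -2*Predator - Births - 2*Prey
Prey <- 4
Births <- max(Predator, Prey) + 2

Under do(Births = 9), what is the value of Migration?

-77

do(Births=9) replaces the equation Births <- max(Predator, Prey) + 2 with the constant Births = 9.
Predator = Prey + 1  [with Prey=4]  = 5
Deaths = -2*Predator - Births - 2*Prey  [with Predator=5, Births=9, Prey=4]  = -27
Migration = Births + 3*Deaths - 5  [with Births=9, Deaths=-27]  = -77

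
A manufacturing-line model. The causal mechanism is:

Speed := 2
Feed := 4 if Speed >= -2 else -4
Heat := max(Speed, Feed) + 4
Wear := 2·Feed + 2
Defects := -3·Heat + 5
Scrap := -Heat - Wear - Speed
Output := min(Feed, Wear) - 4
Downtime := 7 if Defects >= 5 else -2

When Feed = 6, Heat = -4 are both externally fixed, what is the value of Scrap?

Under do(Feed = 6, Heat = -4), each intervened variable's structural equation is replaced by its fixed value.
Wear = 2·Feed + 2  [with Feed=6]  = 14
Scrap = -Heat - Wear - Speed  [with Heat=-4, Wear=14, Speed=2]  = -12

-12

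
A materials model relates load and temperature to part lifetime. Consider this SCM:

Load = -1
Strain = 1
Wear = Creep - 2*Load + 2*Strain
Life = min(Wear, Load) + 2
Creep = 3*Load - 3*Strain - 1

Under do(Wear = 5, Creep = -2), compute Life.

The joint intervention fixes Wear = 5, Creep = -2, removing each variable's own equation.
Life = min(Wear, Load) + 2  [with Wear=5, Load=-1]  = 1

1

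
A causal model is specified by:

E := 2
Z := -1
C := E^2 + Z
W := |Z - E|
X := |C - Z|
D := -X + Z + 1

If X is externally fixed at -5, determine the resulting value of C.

do(X=-5) replaces the equation X := |C - Z| with the constant X = -5.
C is not downstream of the intervention, so its value is determined by the original equations.
C = E^2 + Z  [with E=2, Z=-1]  = 3

3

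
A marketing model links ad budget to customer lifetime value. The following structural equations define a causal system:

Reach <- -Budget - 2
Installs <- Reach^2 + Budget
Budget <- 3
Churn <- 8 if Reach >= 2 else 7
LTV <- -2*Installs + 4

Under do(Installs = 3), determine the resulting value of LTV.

do(Installs=3) replaces the equation Installs <- Reach^2 + Budget with the constant Installs = 3.
LTV = -2*Installs + 4  [with Installs=3]  = -2

-2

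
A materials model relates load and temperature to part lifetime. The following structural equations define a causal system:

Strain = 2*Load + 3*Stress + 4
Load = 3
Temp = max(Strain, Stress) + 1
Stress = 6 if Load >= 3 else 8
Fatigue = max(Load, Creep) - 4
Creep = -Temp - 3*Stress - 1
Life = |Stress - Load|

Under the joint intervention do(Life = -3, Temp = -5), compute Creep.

-14

Under do(Life = -3, Temp = -5), each intervened variable's structural equation is replaced by its fixed value.
Stress = 6 if Load >= 3 else 8  [with Load=3]  = 6
Creep = -Temp - 3*Stress - 1  [with Temp=-5, Stress=6]  = -14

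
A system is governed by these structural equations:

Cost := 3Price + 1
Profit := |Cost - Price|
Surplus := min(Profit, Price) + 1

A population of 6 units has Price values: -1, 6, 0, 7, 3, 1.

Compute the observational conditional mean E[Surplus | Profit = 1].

0.5

Observing Profit=1 restricts to units where Profit's equation naturally yields 1: Price ∈ {-1, 0}. In that subpopulation Surplus = 0, 1, mean 0.5.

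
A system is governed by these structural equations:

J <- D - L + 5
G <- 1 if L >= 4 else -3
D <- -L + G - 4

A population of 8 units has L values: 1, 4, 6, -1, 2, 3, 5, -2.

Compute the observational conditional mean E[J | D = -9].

-8

Conditioning on D=-9 selects the 2 unit(s) with L ∈ {6, 2}. Their J values: -10, -6. Mean = -8.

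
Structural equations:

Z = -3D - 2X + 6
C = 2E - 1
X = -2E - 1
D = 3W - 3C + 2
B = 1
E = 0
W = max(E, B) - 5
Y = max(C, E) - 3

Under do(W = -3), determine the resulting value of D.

The intervention breaks the incoming arrows to W: W = max(E, B) - 5 no longer applies, and W = -3.
C = 2E - 1  [with E=0]  = -1
D = 3W - 3C + 2  [with W=-3, C=-1]  = -4

-4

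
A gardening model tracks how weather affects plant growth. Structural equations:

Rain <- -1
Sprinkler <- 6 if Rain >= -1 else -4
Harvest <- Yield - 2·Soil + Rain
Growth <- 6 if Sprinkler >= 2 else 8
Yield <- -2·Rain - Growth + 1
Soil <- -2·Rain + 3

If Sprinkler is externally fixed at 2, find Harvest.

-14

Under do(Sprinkler=2), the mechanism Sprinkler <- 6 if Rain >= -1 else -4 is discarded; Sprinkler is fixed at 2.
Soil = -2·Rain + 3  [with Rain=-1]  = 5
Growth = 6 if Sprinkler >= 2 else 8  [with Sprinkler=2]  = 6
Yield = -2·Rain - Growth + 1  [with Rain=-1, Growth=6]  = -3
Harvest = Yield - 2·Soil + Rain  [with Yield=-3, Soil=5, Rain=-1]  = -14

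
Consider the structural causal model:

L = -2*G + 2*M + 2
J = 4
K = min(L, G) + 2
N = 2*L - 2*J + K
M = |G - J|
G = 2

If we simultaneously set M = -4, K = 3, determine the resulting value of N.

-25

Setting M = -4, K = 3 by intervention discards those variables' equations.
L = -2*G + 2*M + 2  [with G=2, M=-4]  = -10
N = 2*L - 2*J + K  [with L=-10, J=4, K=3]  = -25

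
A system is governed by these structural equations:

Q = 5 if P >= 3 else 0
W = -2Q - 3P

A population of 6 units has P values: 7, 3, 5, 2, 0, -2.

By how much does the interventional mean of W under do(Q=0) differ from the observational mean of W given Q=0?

Every unit gets Q=0 under the intervention. W values become -21, -9, -15, -6, 0, 6; E[W|do(Q=0)] = -7.5.
E[W|Q=0] averages over only the 3 units with Q=0 (P = 2, 0, -2): W = -6, 0, 6, mean 0.
Difference = -7.5 − 0 = -7.5.

-7.5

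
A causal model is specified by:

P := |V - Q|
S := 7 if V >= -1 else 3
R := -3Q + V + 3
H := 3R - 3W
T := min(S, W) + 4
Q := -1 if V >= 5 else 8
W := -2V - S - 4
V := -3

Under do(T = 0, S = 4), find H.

-66

Under do(T = 0, S = 4), each intervened variable's structural equation is replaced by its fixed value.
W = -2V - S - 4  [with V=-3, S=4]  = -2
Q = -1 if V >= 5 else 8  [with V=-3]  = 8
R = -3Q + V + 3  [with Q=8, V=-3]  = -24
H = 3R - 3W  [with R=-24, W=-2]  = -66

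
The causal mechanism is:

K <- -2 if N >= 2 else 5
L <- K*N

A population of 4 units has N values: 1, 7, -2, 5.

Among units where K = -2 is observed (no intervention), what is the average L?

-12

Conditioning on K=-2 selects the 2 unit(s) with N ∈ {7, 5}. Their L values: -14, -10. Mean = -12.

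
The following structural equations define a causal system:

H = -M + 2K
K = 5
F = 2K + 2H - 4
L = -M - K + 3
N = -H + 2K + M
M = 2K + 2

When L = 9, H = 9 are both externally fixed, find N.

13

Setting L = 9, H = 9 by intervention discards those variables' equations.
M = 2K + 2  [with K=5]  = 12
N = -H + 2K + M  [with H=9, K=5, M=12]  = 13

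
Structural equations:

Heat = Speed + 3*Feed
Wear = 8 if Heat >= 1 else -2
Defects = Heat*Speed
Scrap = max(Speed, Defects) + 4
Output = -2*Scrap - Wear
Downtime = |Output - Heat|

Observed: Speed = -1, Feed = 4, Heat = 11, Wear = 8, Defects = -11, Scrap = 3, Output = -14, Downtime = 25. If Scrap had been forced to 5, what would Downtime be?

Intervening sets Scrap = 5 and removes its equation (Scrap = max(Speed, Defects) + 4).
Heat = Speed + 3*Feed  [with Speed=-1, Feed=4]  = 11
Wear = 8 if Heat >= 1 else -2  [with Heat=11]  = 8
Output = -2*Scrap - Wear  [with Scrap=5, Wear=8]  = -18
Downtime = |Output - Heat|  [with Output=-18, Heat=11]  = 29

29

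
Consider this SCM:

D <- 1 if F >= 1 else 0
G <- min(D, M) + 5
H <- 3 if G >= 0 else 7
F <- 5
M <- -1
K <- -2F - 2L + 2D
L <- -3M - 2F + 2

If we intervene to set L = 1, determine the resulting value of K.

The intervention breaks the incoming arrows to L: L <- -3M - 2F + 2 no longer applies, and L = 1.
D = 1 if F >= 1 else 0  [with F=5]  = 1
K = -2F - 2L + 2D  [with F=5, L=1, D=1]  = -10

-10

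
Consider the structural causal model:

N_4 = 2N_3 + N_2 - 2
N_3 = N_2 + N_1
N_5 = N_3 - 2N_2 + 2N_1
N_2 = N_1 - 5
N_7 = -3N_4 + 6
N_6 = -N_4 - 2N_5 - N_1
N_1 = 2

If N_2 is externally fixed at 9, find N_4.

Under do(N_2=9), the mechanism N_2 = N_1 - 5 is discarded; N_2 is fixed at 9.
N_3 = N_2 + N_1  [with N_2=9, N_1=2]  = 11
N_4 = 2N_3 + N_2 - 2  [with N_3=11, N_2=9]  = 29

29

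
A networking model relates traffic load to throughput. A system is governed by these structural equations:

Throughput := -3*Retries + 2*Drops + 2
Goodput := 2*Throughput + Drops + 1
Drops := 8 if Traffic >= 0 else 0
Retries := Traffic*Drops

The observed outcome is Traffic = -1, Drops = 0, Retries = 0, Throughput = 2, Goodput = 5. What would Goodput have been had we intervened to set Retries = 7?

do(Retries=7) replaces the equation Retries := Traffic*Drops with the constant Retries = 7.
Drops = 8 if Traffic >= 0 else 0  [with Traffic=-1]  = 0
Throughput = -3*Retries + 2*Drops + 2  [with Retries=7, Drops=0]  = -19
Goodput = 2*Throughput + Drops + 1  [with Throughput=-19, Drops=0]  = -37

-37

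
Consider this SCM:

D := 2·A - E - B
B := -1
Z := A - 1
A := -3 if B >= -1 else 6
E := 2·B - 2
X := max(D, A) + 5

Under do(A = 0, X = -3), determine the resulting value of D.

5

The joint intervention fixes A = 0, X = -3, removing each variable's own equation.
E = 2·B - 2  [with B=-1]  = -4
D = 2·A - E - B  [with A=0, E=-4, B=-1]  = 5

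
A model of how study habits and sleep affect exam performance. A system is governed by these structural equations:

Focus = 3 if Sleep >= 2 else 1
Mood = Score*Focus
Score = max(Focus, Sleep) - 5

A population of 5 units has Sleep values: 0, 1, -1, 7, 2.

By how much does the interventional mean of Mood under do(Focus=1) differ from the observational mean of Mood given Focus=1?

1.4

Every unit gets Focus=1 under the intervention. Mood values become -4, -4, -4, 2, -3; E[Mood|do(Focus=1)] = -2.6.
Observing Focus=1 restricts to units where Focus's equation naturally yields 1: Sleep ∈ {0, 1, -1}. In that subpopulation Mood = -4, -4, -4, mean -4.
Difference = -2.6 − (-4) = 1.4.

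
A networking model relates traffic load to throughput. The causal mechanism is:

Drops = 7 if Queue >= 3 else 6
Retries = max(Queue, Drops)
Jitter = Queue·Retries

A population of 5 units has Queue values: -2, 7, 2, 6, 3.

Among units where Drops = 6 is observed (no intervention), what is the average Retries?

Observing Drops=6 restricts to units where Drops's equation naturally yields 6: Queue ∈ {-2, 2}. In that subpopulation Retries = 6, 6, mean 6.

6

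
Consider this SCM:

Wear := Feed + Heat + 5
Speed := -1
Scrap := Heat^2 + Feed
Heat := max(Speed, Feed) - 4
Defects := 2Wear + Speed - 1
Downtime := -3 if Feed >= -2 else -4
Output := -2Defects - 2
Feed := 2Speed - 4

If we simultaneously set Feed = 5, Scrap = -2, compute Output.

Setting Feed = 5, Scrap = -2 by intervention discards those variables' equations.
Heat = max(Speed, Feed) - 4  [with Speed=-1, Feed=5]  = 1
Wear = Feed + Heat + 5  [with Feed=5, Heat=1]  = 11
Defects = 2Wear + Speed - 1  [with Wear=11, Speed=-1]  = 20
Output = -2Defects - 2  [with Defects=20]  = -42

-42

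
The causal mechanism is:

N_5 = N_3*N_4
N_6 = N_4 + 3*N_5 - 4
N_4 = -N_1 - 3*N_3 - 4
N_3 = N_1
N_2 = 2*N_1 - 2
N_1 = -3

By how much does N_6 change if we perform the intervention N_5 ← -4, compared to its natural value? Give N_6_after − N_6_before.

60

The intervention breaks the incoming arrows to N_5: N_5 = N_3*N_4 no longer applies, and N_5 = -4.
N_3 = N_1  [with N_1=-3]  = -3
N_4 = -N_1 - 3*N_3 - 4  [with N_1=-3, N_3=-3]  = 8
N_6 = N_4 + 3*N_5 - 4  [with N_4=8, N_5=-4]  = -8
Without intervention: N_3 = N_1  [with N_1=-3]  = -3; N_4 = -N_1 - 3*N_3 - 4  [with N_1=-3, N_3=-3]  = 8; N_5 = N_3*N_4  [with N_3=-3, N_4=8]  = -24; N_6 = N_4 + 3*N_5 - 4  [with N_4=8, N_5=-24]  = -68.
Change = -8 − (-68) = 60.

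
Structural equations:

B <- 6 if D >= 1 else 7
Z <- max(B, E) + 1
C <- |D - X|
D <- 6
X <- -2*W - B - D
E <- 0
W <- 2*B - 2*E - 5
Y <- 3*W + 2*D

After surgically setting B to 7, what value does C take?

37

The intervention breaks the incoming arrows to B: B <- 6 if D >= 1 else 7 no longer applies, and B = 7.
W = 2*B - 2*E - 5  [with B=7, E=0]  = 9
X = -2*W - B - D  [with W=9, B=7, D=6]  = -31
C = |D - X|  [with D=6, X=-31]  = 37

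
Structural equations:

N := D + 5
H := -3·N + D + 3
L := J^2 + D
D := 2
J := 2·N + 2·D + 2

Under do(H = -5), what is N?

7

Under do(H=-5), the mechanism H := -3·N + D + 3 is discarded; H is fixed at -5.
Since N is not a descendant of the intervened variable, it is unaffected.
N = D + 5  [with D=2]  = 7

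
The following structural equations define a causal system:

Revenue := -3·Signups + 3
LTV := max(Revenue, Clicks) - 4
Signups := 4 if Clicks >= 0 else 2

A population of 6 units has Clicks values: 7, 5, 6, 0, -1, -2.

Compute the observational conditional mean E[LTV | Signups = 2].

-5.5

E[LTV|Signups=2] averages over only the 2 units with Signups=2 (Clicks = -1, -2): LTV = -5, -6, mean -5.5.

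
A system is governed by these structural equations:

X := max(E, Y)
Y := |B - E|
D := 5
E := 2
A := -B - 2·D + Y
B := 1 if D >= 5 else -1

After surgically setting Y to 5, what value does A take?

-6

Under do(Y=5), the mechanism Y := |B - E| is discarded; Y is fixed at 5.
B = 1 if D >= 5 else -1  [with D=5]  = 1
A = -B - 2·D + Y  [with B=1, D=5, Y=5]  = -6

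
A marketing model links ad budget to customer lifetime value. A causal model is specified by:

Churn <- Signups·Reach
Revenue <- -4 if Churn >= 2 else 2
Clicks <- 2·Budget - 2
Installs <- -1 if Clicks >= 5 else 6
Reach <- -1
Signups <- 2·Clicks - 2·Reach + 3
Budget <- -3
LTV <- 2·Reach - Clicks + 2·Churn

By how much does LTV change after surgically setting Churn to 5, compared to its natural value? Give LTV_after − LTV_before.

-12

Intervening sets Churn = 5 and removes its equation (Churn <- Signups·Reach).
Clicks = 2·Budget - 2  [with Budget=-3]  = -8
LTV = 2·Reach - Clicks + 2·Churn  [with Reach=-1, Clicks=-8, Churn=5]  = 16
Without intervention: Clicks = 2·Budget - 2  [with Budget=-3]  = -8; Signups = 2·Clicks - 2·Reach + 3  [with Clicks=-8, Reach=-1]  = -11; Churn = Signups·Reach  [with Signups=-11, Reach=-1]  = 11; LTV = 2·Reach - Clicks + 2·Churn  [with Reach=-1, Clicks=-8, Churn=11]  = 28.
Change = 16 − 28 = -12.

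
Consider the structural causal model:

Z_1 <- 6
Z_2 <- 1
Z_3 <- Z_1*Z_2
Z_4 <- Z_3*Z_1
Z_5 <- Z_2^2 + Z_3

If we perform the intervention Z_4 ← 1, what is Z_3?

Under do(Z_4=1), the mechanism Z_4 <- Z_3*Z_1 is discarded; Z_4 is fixed at 1.
Since Z_3 is not a descendant of the intervened variable, it is unaffected.
Z_3 = Z_1*Z_2  [with Z_1=6, Z_2=1]  = 6

6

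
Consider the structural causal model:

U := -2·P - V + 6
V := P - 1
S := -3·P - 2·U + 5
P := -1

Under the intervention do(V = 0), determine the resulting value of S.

-8

Under do(V=0), the mechanism V := P - 1 is discarded; V is fixed at 0.
U = -2·P - V + 6  [with P=-1, V=0]  = 8
S = -3·P - 2·U + 5  [with P=-1, U=8]  = -8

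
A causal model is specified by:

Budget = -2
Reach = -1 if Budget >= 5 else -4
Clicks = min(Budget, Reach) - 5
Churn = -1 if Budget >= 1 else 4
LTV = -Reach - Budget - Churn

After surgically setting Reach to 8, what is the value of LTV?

-10

do(Reach=8) replaces the equation Reach = -1 if Budget >= 5 else -4 with the constant Reach = 8.
Churn = -1 if Budget >= 1 else 4  [with Budget=-2]  = 4
LTV = -Reach - Budget - Churn  [with Reach=8, Budget=-2, Churn=4]  = -10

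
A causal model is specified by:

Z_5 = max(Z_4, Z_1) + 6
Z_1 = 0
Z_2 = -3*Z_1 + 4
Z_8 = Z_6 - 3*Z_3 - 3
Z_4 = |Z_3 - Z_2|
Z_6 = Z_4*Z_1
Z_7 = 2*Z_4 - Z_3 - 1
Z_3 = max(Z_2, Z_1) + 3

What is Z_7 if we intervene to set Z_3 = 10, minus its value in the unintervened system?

3

The intervention breaks the incoming arrows to Z_3: Z_3 = max(Z_2, Z_1) + 3 no longer applies, and Z_3 = 10.
Z_2 = -3*Z_1 + 4  [with Z_1=0]  = 4
Z_4 = |Z_3 - Z_2|  [with Z_3=10, Z_2=4]  = 6
Z_7 = 2*Z_4 - Z_3 - 1  [with Z_4=6, Z_3=10]  = 1
Without intervention: Z_2 = -3*Z_1 + 4  [with Z_1=0]  = 4; Z_3 = max(Z_2, Z_1) + 3  [with Z_2=4, Z_1=0]  = 7; Z_4 = |Z_3 - Z_2|  [with Z_3=7, Z_2=4]  = 3; Z_7 = 2*Z_4 - Z_3 - 1  [with Z_4=3, Z_3=7]  = -2.
Change = 1 − (-2) = 3.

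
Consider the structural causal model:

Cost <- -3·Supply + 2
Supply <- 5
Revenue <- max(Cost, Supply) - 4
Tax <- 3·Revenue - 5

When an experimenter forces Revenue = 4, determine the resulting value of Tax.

7

The intervention breaks the incoming arrows to Revenue: Revenue <- max(Cost, Supply) - 4 no longer applies, and Revenue = 4.
Tax = 3·Revenue - 5  [with Revenue=4]  = 7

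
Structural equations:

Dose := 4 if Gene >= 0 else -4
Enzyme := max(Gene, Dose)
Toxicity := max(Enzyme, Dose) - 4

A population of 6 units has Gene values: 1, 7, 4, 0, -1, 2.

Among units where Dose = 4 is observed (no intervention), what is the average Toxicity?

0.6

Observing Dose=4 restricts to units where Dose's equation naturally yields 4: Gene ∈ {1, 7, 4, 0, 2}. In that subpopulation Toxicity = 0, 3, 0, 0, 0, mean 0.6.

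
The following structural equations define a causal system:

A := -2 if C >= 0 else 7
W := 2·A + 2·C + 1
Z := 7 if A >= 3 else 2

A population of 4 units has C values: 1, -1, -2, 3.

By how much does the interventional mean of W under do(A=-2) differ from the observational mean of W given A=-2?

-3.5

Every unit gets A=-2 under the intervention. W values become -1, -5, -7, 3; E[W|do(A=-2)] = -2.5.
E[W|A=-2] averages over only the 2 units with A=-2 (C = 1, 3): W = -1, 3, mean 1.
Difference = -2.5 − 1 = -3.5.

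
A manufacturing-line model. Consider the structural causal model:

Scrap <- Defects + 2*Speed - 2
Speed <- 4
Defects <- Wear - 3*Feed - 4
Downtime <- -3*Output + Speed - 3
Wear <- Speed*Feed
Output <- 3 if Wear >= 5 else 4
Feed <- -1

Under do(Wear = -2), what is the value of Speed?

Under do(Wear=-2), the mechanism Wear <- Speed*Feed is discarded; Wear is fixed at -2.
Speed is not downstream of the intervention, so its value is determined by the original equations.

4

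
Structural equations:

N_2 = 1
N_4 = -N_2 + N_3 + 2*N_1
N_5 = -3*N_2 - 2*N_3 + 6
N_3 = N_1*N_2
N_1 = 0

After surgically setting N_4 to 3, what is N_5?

3

Intervening sets N_4 = 3 and removes its equation (N_4 = -N_2 + N_3 + 2*N_1).
No directed path runs from N_4 to N_5, so N_5 keeps its natural value.
N_3 = N_1*N_2  [with N_1=0, N_2=1]  = 0
N_5 = -3*N_2 - 2*N_3 + 6  [with N_2=1, N_3=0]  = 3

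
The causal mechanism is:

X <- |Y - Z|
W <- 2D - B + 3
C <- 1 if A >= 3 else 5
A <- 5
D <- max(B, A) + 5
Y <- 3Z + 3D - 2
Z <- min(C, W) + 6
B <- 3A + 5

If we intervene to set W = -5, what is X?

do(W=-5) replaces the equation W <- 2D - B + 3 with the constant W = -5.
B = 3A + 5  [with A=5]  = 20
C = 1 if A >= 3 else 5  [with A=5]  = 1
D = max(B, A) + 5  [with B=20, A=5]  = 25
Z = min(C, W) + 6  [with C=1, W=-5]  = 1
Y = 3Z + 3D - 2  [with Z=1, D=25]  = 76
X = |Y - Z|  [with Y=76, Z=1]  = 75

75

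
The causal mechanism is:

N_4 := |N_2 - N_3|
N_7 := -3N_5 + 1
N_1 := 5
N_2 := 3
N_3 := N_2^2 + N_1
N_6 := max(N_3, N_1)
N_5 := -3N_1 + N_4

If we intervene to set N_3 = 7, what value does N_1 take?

Under do(N_3=7), the mechanism N_3 := N_2^2 + N_1 is discarded; N_3 is fixed at 7.
N_1 is not downstream of the intervention, so its value is determined by the original equations.

5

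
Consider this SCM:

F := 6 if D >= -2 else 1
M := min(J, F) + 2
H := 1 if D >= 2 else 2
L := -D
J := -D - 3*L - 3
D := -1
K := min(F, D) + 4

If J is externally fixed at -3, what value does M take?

Intervening sets J = -3 and removes its equation (J := -D - 3*L - 3).
F = 6 if D >= -2 else 1  [with D=-1]  = 6
M = min(J, F) + 2  [with J=-3, F=6]  = -1

-1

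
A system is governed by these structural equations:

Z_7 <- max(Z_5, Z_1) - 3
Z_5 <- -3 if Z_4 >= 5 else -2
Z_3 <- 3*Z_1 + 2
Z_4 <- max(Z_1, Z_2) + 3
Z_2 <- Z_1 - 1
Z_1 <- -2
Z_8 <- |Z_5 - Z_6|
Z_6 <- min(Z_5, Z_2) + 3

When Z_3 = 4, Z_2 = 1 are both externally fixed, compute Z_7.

-5

The joint intervention fixes Z_3 = 4, Z_2 = 1, removing each variable's own equation.
Z_4 = max(Z_1, Z_2) + 3  [with Z_1=-2, Z_2=1]  = 4
Z_5 = -3 if Z_4 >= 5 else -2  [with Z_4=4]  = -2
Z_7 = max(Z_5, Z_1) - 3  [with Z_5=-2, Z_1=-2]  = -5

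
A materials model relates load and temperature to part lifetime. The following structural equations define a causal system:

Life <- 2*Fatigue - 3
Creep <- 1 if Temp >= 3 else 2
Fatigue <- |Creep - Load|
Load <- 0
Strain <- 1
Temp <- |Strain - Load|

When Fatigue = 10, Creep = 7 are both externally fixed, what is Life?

17

Setting Fatigue = 10, Creep = 7 by intervention discards those variables' equations.
Life = 2*Fatigue - 3  [with Fatigue=10]  = 17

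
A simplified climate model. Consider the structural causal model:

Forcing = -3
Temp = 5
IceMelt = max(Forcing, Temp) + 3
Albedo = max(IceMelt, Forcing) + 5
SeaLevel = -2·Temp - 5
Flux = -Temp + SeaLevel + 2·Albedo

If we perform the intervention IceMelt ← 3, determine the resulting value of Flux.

The intervention breaks the incoming arrows to IceMelt: IceMelt = max(Forcing, Temp) + 3 no longer applies, and IceMelt = 3.
Albedo = max(IceMelt, Forcing) + 5  [with IceMelt=3, Forcing=-3]  = 8
SeaLevel = -2·Temp - 5  [with Temp=5]  = -15
Flux = -Temp + SeaLevel + 2·Albedo  [with Temp=5, SeaLevel=-15, Albedo=8]  = -4

-4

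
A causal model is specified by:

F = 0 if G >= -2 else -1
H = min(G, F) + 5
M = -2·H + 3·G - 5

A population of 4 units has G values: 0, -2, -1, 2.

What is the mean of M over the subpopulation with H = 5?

Conditioning on H=5 selects the 2 unit(s) with G ∈ {0, 2}. Their M values: -15, -9. Mean = -12.

-12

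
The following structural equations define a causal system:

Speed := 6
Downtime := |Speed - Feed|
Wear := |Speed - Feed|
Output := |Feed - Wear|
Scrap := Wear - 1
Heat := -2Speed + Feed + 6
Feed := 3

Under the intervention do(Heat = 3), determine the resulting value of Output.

0

The intervention breaks the incoming arrows to Heat: Heat := -2Speed + Feed + 6 no longer applies, and Heat = 3.
No directed path runs from Heat to Output, so Output keeps its natural value.
Wear = |Speed - Feed|  [with Speed=6, Feed=3]  = 3
Output = |Feed - Wear|  [with Feed=3, Wear=3]  = 0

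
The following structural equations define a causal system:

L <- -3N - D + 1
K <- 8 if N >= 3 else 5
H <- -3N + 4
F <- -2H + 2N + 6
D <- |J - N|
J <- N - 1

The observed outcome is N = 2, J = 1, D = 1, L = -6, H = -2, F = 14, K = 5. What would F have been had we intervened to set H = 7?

-4

The intervention breaks the incoming arrows to H: H <- -3N + 4 no longer applies, and H = 7.
F = -2H + 2N + 6  [with H=7, N=2]  = -4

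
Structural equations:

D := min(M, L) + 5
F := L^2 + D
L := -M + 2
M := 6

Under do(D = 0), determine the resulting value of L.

Under do(D=0), the mechanism D := min(M, L) + 5 is discarded; D is fixed at 0.
Since L is not a descendant of the intervened variable, it is unaffected.
L = -M + 2  [with M=6]  = -4

-4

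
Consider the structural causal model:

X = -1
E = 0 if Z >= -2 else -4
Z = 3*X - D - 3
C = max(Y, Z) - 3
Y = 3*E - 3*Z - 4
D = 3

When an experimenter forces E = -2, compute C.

Under do(E=-2), the mechanism E = 0 if Z >= -2 else -4 is discarded; E is fixed at -2.
Z = 3*X - D - 3  [with X=-1, D=3]  = -9
Y = 3*E - 3*Z - 4  [with E=-2, Z=-9]  = 17
C = max(Y, Z) - 3  [with Y=17, Z=-9]  = 14

14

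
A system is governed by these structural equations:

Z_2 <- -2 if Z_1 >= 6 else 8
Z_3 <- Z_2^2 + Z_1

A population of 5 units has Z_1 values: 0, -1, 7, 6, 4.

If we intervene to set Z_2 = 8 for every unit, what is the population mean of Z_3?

67.2

do(Z_2=8) breaks Z_2's dependence on Z_1. With Z_2=8 fixed, Z_3 across the units is 64, 63, 71, 70, 68, mean 67.2.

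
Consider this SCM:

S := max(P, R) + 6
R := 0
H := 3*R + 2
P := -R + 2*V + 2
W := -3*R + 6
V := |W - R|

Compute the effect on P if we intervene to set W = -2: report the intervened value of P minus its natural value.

-8

Under do(W=-2), the mechanism W := -3*R + 6 is discarded; W is fixed at -2.
V = |W - R|  [with W=-2, R=0]  = 2
P = -R + 2*V + 2  [with R=0, V=2]  = 6
Without intervention: W = -3*R + 6  [with R=0]  = 6; V = |W - R|  [with W=6, R=0]  = 6; P = -R + 2*V + 2  [with R=0, V=6]  = 14.
Change = 6 − 14 = -8.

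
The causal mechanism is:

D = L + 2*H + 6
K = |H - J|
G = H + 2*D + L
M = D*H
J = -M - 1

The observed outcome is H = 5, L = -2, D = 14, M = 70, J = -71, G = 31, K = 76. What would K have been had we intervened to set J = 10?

Under do(J=10), the mechanism J = -M - 1 is discarded; J is fixed at 10.
K = |H - J|  [with H=5, J=10]  = 5

5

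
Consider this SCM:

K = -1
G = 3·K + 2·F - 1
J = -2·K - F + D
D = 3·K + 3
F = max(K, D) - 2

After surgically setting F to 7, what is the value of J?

-5

The intervention breaks the incoming arrows to F: F = max(K, D) - 2 no longer applies, and F = 7.
D = 3·K + 3  [with K=-1]  = 0
J = -2·K - F + D  [with K=-1, F=7, D=0]  = -5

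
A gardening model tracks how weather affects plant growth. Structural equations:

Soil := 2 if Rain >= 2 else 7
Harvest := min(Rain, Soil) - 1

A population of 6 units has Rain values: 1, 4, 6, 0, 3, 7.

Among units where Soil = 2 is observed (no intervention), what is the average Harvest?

Observing Soil=2 restricts to units where Soil's equation naturally yields 2: Rain ∈ {4, 6, 3, 7}. In that subpopulation Harvest = 1, 1, 1, 1, mean 1.

1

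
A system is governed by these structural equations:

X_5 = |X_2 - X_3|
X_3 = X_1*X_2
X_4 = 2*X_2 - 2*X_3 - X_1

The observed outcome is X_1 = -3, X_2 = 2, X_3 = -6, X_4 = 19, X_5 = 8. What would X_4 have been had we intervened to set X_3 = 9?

The intervention breaks the incoming arrows to X_3: X_3 = X_1*X_2 no longer applies, and X_3 = 9.
X_4 = 2*X_2 - 2*X_3 - X_1  [with X_2=2, X_3=9, X_1=-3]  = -11

-11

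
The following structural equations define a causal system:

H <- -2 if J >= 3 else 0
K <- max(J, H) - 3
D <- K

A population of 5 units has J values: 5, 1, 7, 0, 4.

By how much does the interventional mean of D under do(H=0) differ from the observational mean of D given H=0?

do(H=0) breaks H's dependence on J. With H=0 fixed, D across the units is 2, -2, 4, -3, 1, mean 0.4.
E[D|H=0] averages over only the 2 units with H=0 (J = 1, 0): D = -2, -3, mean -2.5.
Difference = 0.4 − (-2.5) = 2.9.

2.9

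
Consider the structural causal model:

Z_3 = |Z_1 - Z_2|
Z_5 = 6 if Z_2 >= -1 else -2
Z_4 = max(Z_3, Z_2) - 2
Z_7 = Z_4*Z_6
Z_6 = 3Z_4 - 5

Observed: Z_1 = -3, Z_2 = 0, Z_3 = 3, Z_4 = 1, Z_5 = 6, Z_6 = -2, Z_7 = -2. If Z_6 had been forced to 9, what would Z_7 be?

9

Intervening sets Z_6 = 9 and removes its equation (Z_6 = 3Z_4 - 5).
Z_3 = |Z_1 - Z_2|  [with Z_1=-3, Z_2=0]  = 3
Z_4 = max(Z_3, Z_2) - 2  [with Z_3=3, Z_2=0]  = 1
Z_7 = Z_4*Z_6  [with Z_4=1, Z_6=9]  = 9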